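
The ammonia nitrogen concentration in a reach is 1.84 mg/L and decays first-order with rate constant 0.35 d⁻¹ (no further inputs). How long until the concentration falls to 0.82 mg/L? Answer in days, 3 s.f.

t = ln(C₀/C)/k = ln(1.84/0.82)/0.35 = 0.8082/0.35 = 2.309 d.

2.31 d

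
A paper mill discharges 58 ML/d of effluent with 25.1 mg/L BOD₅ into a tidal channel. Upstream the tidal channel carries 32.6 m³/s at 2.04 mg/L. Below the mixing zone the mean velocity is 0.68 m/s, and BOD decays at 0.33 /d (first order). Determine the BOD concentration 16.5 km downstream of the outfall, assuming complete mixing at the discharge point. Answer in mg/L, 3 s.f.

58 ML/d = 0.6713 m³/s.
After complete mixing, C₀ = (0.6713·25.1 + 32.6·2.04) / 33.27 = 2.505 mg/L.
Travel time t = 1.65e+04 m / 0.68 m/s = 2.426e+04 s = 0.2808 d.
C = 2.505·exp(−0.33·0.2808) = 2.505·0.9115 = 2.284 mg/L.

2.28 mg/L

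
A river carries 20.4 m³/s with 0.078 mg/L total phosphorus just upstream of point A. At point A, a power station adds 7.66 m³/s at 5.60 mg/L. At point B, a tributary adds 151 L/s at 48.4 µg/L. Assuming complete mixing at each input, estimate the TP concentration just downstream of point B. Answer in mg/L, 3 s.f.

1.58 mg/L

After input A: C = (20.4·0.078 + 7.66·5.6) / 28.06 = 1.585 mg/L.
151 L/s = 0.151 m³/s.
48.4 µg/L = 0.0484 mg/L.
After input B: C = (28.06·1.585 + 0.151·0.0484) / 28.21 = 1.577 mg/L.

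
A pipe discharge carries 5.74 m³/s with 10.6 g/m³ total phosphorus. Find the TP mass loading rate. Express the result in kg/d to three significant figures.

Mass flux = Q·C = 5.74 m³/s × 10.6 g/m³ = 60.84 g/s.
= 60.84 g/s × 86.4 = 5257 kg/d.

5260 kg/d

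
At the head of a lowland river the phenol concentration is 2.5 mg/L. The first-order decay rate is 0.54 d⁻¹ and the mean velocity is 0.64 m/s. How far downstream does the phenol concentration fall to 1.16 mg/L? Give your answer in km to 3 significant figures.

From C = C₀·e^(−kt), t = ln(C₀/C)/k = ln(2.5/1.16)/0.54 = 0.7679/0.54 = 1.422 d.
Distance = v·t = 0.64 m/s × 1.229e+05 s = 7.863e+04 m = 78.63 km.

78.6 km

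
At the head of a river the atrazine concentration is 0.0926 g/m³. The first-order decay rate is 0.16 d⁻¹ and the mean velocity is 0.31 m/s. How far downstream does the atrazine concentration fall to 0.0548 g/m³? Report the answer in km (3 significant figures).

From C = C₀·e^(−kt), t = ln(C₀/C)/k = ln(0.0926/0.0548)/0.16 = 0.5246/0.16 = 3.279 d.
Distance = v·t = 0.31 m/s × 2.833e+05 s = 8.782e+04 m = 87.82 km.

87.8 km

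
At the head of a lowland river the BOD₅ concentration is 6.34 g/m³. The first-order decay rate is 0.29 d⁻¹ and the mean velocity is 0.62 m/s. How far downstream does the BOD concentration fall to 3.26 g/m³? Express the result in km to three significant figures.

123 km

From C = C₀·e^(−kt), t = ln(C₀/C)/k = ln(6.34/3.26)/0.29 = 0.6652/0.29 = 2.294 d.
Distance = v·t = 0.62 m/s × 1.982e+05 s = 1.229e+05 m = 122.9 km.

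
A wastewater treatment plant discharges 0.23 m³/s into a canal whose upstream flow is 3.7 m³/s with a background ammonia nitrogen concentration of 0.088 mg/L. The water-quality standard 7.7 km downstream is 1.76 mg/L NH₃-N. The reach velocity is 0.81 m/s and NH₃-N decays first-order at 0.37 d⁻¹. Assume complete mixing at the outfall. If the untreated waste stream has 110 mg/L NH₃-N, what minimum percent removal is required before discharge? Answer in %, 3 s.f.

Travel time to the compliance point: t = 7700/0.81 = 9506 s = 0.11 d; decay factor exp(−0.37·0.11) = 0.9601.
So the concentration just after mixing may be at most 1.76/0.9601 = 1.833 mg/L.
Mass balance: 1.833·3.93 = 0.23·Cₑ + 3.7·0.088.
Cₑ = (7.204 − 0.3256) / 0.23 = 29.91 mg/L.
Required removal = 1 − 29.91/110 = 72.81 %.

72.8 %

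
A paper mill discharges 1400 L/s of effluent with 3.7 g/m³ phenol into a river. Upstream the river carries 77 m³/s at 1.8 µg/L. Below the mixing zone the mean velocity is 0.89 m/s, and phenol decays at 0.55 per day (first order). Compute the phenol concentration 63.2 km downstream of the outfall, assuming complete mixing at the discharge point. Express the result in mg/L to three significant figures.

1400 L/s = 1.4 m³/s.
1.8 µg/L = 0.0018 mg/L.
After complete mixing, C₀ = (1.4·3.7 + 77·0.0018) / 78.4 = 0.06784 mg/L.
Travel time t = 6.32e+04 m / 0.89 m/s = 7.101e+04 s = 0.8219 d.
C = 0.06784·exp(−0.55·0.8219) = 0.06784·0.6363 = 0.04317 mg/L.

0.0432 mg/L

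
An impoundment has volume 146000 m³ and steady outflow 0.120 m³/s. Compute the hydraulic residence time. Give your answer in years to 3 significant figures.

0.0386 yr

Q = 0.120 m³/s × 3.156e+07 s/yr = 3.787e+06 m³/yr.
Hydraulic residence time τ = V/Q = 146000/3.787e+06 = 0.03855 yr.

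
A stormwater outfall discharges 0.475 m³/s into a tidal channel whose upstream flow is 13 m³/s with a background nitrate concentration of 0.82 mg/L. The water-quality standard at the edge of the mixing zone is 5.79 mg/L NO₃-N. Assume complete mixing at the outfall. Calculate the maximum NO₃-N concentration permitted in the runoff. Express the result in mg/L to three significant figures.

142 mg/L

Mass balance: 5.79·13.47 = 0.475·Cₑ + 13·0.82.
Cₑ = (78.02 − 10.66) / 0.475 = 141.8 mg/L.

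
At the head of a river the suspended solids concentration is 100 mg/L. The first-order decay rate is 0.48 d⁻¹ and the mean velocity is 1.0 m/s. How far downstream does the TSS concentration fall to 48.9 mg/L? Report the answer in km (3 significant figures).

129 km

From C = C₀·e^(−kt), t = ln(C₀/C)/k = ln(100/48.9)/0.48 = 0.7154/0.48 = 1.49 d.
Distance = v·t = 1.0 m/s × 1.288e+05 s = 1.288e+05 m = 128.8 km.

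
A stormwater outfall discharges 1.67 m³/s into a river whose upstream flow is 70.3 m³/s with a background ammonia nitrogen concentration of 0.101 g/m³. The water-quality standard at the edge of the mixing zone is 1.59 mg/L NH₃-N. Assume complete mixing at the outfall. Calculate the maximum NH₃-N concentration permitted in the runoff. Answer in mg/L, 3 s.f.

64.3 mg/L

Mass balance: 1.59·71.97 = 1.67·Cₑ + 70.3·0.101.
Cₑ = (114.4 − 7.1) / 1.67 = 64.27 mg/L.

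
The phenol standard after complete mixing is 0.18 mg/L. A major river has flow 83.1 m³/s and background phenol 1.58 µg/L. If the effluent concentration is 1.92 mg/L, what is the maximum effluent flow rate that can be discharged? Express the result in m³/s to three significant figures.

8.52 m³/s

1.58 µg/L = 0.00158 mg/L.
Mass balance at complete mixing: C_std·(Q_w + Q_r) = Q_w·C_e + Q_r·C_b.
Rearranging, Q_w = Q_r·(C_std − C_b)/(C_e − C_std) = 83.1·(0.18 − 0.00158) / (1.92 − 0.18) = 8.521 m³/s.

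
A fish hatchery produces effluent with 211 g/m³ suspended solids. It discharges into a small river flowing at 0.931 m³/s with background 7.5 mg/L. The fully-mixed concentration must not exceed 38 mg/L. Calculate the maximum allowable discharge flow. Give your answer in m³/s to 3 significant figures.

0.164 m³/s

Mass balance at complete mixing: C_std·(Q_w + Q_r) = Q_w·C_e + Q_r·C_b.
Rearranging, Q_w = Q_r·(C_std − C_b)/(C_e − C_std) = 0.931·(38 − 7.5) / (211 − 38) = 0.1641 m³/s.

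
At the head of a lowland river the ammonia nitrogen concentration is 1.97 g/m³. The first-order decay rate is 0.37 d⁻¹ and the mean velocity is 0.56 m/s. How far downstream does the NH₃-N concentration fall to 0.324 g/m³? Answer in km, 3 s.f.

From C = C₀·e^(−kt), t = ln(C₀/C)/k = ln(1.97/0.324)/0.37 = 1.805/0.37 = 4.879 d.
Distance = v·t = 0.56 m/s × 4.215e+05 s = 2.36e+05 m = 236 km.

236 km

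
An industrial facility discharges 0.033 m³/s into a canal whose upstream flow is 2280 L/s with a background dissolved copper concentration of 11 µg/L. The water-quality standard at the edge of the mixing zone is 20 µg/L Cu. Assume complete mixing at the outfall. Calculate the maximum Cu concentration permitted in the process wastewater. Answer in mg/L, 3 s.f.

0.642 mg/L

2280 L/s = 2.28 m³/s.
11 µg/L = 0.011 mg/L.
20 µg/L = 0.02 mg/L.
Mass balance: 0.02·2.313 = 0.033·Cₑ + 2.28·0.011.
Cₑ = (0.04626 − 0.02508) / 0.033 = 0.6418 mg/L.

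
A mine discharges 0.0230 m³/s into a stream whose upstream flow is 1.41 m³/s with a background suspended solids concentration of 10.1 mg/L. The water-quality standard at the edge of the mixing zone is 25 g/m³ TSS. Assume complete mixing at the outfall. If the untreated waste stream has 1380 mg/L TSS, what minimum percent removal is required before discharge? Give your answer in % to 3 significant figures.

32.0 %

Mass balance: 25·1.433 = 0.023·Cₑ + 1.41·10.1.
Cₑ = (35.82 − 14.24) / 0.023 = 938.4 mg/L.
Required removal = 1 − 938.4/1380 = 32 %.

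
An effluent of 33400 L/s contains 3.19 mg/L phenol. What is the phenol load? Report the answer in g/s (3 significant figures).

107 g/s

33400 L/s = 33.4 m³/s.
Mass flux = Q·C = 33.4 m³/s × 3.19 g/m³ = 106.5 g/s.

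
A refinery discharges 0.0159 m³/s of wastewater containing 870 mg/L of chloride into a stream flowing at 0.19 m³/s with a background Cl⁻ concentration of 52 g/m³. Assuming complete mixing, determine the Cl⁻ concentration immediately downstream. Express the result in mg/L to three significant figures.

Conservation of mass across the mixing zone: C = (0.0159·870 + 0.19·52) / (0.0159 + 0.19) = 23.71/0.2059 = 115.2 mg/L.

115 mg/L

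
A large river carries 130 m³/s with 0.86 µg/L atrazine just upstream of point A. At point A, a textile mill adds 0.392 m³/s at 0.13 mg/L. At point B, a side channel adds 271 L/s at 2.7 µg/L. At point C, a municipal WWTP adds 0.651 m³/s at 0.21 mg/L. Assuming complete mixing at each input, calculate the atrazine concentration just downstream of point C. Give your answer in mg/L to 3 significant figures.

0.00229 mg/L

0.86 µg/L = 0.00086 mg/L.
After input A: C = (130·0.00086 + 0.392·0.13) / 130.4 = 0.001248 mg/L.
271 L/s = 0.271 m³/s.
2.7 µg/L = 0.0027 mg/L.
After input B: C = (130.4·0.001248 + 0.271·0.0027) / 130.7 = 0.001251 mg/L.
After input C: C = (130.7·0.001251 + 0.651·0.21) / 131.3 = 0.002286 mg/L.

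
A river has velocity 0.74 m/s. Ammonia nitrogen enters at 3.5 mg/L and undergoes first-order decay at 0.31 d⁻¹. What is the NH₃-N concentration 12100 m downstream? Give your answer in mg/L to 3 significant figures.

Travel time t = 12100 m / 0.74 m/s = 1.21e+04/0.74 = 1.635e+04 s = 0.1893 d.
First-order decay: C = 3.5·exp(−0.31·0.1893) = 3.5·0.943 = 3.301 mg/L.

3.30 mg/L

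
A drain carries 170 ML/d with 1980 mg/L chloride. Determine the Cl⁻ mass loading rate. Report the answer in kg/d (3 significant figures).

337000 kg/d

170 ML/d = 1.968 m³/s.
Mass flux = Q·C = 1.968 m³/s × 1980 g/m³ = 3896 g/s.
= 3896 g/s × 86.4 = 3.366e+05 kg/d.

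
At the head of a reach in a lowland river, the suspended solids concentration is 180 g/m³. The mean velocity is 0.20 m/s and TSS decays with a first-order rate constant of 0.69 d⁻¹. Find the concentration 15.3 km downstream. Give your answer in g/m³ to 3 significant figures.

97.7 g/m³

Travel time t = 15.3 km / 0.20 m/s = 1.53e+04/0.20 = 7.65e+04 s = 0.8854 d.
First-order decay: C = 180·exp(−0.69·0.8854) = 180·0.5428 = 97.71 g/m³.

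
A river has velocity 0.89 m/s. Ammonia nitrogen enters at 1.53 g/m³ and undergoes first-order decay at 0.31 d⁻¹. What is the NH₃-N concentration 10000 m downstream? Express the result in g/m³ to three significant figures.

Travel time t = 10000 m / 0.89 m/s = 1e+04/0.89 = 1.124e+04 s = 0.13 d.
First-order decay: C = 1.53·exp(−0.31·0.13) = 1.53·0.9605 = 1.47 g/m³.

1.47 g/m³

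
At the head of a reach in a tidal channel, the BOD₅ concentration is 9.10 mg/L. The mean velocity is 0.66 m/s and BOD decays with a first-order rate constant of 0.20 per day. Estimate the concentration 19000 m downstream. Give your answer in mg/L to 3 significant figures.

8.51 mg/L

Travel time t = 19000 m / 0.66 m/s = 1.9e+04/0.66 = 2.879e+04 s = 0.3332 d.
First-order decay: C = 9.10·exp(−0.20·0.3332) = 9.10·0.9355 = 8.513 mg/L.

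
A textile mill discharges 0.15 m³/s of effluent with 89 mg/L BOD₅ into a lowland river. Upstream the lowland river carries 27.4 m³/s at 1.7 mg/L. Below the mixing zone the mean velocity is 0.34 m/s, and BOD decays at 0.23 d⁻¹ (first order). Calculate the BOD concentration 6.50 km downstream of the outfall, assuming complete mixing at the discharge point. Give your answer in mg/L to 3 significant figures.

2.07 mg/L

After complete mixing, C₀ = (0.15·89 + 27.4·1.7) / 27.55 = 2.175 mg/L.
Travel time t = 6500 m / 0.34 m/s = 1.912e+04 s = 0.2213 d.
C = 2.175·exp(−0.23·0.2213) = 2.175·0.9504 = 2.067 mg/L.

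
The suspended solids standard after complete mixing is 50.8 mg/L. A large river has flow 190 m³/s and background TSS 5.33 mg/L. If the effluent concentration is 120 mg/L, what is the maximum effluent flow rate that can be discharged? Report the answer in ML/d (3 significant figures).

Mass balance at complete mixing: C_std·(Q_w + Q_r) = Q_w·C_e + Q_r·C_b.
Rearranging, Q_w = Q_r·(C_std − C_b)/(C_e − C_std) = 190·(50.8 − 5.33) / (120 − 50.8) = 124.8 m³/s.
= 1.079e+04 ML/d.

10800 ML/d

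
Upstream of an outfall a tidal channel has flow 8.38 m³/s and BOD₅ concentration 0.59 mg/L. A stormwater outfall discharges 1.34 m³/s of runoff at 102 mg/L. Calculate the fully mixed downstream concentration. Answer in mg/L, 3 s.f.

14.6 mg/L

Conservation of mass across the mixing zone: C = (1.34·102 + 8.38·0.59) / (1.34 + 8.38) = 141.6/9.72 = 14.57 mg/L.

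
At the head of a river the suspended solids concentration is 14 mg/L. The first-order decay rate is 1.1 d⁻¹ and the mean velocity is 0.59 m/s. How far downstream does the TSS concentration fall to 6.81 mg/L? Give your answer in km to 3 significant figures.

From C = C₀·e^(−kt), t = ln(C₀/C)/k = ln(14/6.81)/1.1 = 0.7207/1.1 = 0.6552 d.
Distance = v·t = 0.59 m/s × 5.66e+04 s = 3.34e+04 m = 33.4 km.

33.4 km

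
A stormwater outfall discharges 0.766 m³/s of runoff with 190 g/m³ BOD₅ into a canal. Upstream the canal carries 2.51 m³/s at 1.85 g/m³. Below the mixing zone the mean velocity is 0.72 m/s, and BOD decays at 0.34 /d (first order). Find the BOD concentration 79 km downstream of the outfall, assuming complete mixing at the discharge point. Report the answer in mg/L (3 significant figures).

After complete mixing, C₀ = (0.766·190 + 2.51·1.85) / 3.276 = 45.84 mg/L.
Travel time t = 7.9e+04 m / 0.72 m/s = 1.097e+05 s = 1.27 d.
C = 45.84·exp(−0.34·1.27) = 45.84·0.6494 = 29.77 mg/L.

29.8 mg/L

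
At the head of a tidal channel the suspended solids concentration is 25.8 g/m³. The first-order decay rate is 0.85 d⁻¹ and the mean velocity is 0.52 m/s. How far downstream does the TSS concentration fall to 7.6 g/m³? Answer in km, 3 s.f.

64.6 km

From C = C₀·e^(−kt), t = ln(C₀/C)/k = ln(25.8/7.6)/0.85 = 1.222/0.85 = 1.438 d.
Distance = v·t = 0.52 m/s × 1.242e+05 s = 6.46e+04 m = 64.6 km.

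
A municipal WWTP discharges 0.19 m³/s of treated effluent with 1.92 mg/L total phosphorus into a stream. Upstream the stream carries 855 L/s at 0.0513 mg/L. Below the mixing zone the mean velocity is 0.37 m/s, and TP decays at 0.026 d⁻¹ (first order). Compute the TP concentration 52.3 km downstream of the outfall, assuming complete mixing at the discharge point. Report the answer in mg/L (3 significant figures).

0.375 mg/L

855 L/s = 0.855 m³/s.
After complete mixing, C₀ = (0.19·1.92 + 0.855·0.0513) / 1.045 = 0.3911 mg/L.
Travel time t = 5.23e+04 m / 0.37 m/s = 1.414e+05 s = 1.636 d.
C = 0.3911·exp(−0.026·1.636) = 0.3911·0.9584 = 0.3748 mg/L.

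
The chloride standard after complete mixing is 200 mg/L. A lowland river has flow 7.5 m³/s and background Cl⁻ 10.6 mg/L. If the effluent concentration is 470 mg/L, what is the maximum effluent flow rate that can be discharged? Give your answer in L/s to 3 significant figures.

5260 L/s

Mass balance at complete mixing: C_std·(Q_w + Q_r) = Q_w·C_e + Q_r·C_b.
Rearranging, Q_w = Q_r·(C_std − C_b)/(C_e − C_std) = 7.5·(200 − 10.6) / (470 − 200) = 5.261 m³/s.
= 5261 L/s.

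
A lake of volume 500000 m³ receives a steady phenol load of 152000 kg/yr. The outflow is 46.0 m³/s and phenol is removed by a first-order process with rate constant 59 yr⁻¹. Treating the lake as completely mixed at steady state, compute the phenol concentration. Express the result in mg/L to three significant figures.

0.103 mg/L

Outflow Q = 46.0 m³/s × 3.156e+07 s/yr = 1.452e+09 m³/yr.
Steady-state CSTR mass balance: W = Q·C + k·V·C, so C = W/(Q + kV).
Q + kV = 1.452e+09 + 59·500000 = 1.481e+09 m³/yr.
C = 152000/1.481e+09 = 0.0001026 kg/m³ = 0.1026 mg/L.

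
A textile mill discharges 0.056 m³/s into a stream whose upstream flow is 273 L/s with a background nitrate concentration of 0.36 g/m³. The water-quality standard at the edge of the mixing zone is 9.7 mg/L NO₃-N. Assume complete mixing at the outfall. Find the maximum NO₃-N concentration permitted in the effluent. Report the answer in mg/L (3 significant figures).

273 L/s = 0.273 m³/s.
Mass balance: 9.7·0.329 = 0.056·Cₑ + 0.273·0.36.
Cₑ = (3.191 − 0.09828) / 0.056 = 55.23 mg/L.

55.2 mg/L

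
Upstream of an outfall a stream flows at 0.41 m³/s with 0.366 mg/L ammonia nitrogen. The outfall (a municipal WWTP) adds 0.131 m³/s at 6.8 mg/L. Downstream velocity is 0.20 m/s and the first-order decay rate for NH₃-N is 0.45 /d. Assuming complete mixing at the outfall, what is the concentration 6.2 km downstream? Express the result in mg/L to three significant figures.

After complete mixing, C₀ = (0.131·6.8 + 0.41·0.366) / 0.541 = 1.924 mg/L.
Travel time t = 6200 m / 0.20 m/s = 3.1e+04 s = 0.3588 d.
C = 1.924·exp(−0.45·0.3588) = 1.924·0.8509 = 1.637 mg/L.

1.64 mg/L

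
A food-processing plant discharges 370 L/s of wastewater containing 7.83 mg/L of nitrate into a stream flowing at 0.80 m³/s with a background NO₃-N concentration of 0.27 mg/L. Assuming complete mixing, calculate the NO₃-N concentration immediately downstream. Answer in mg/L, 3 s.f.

2.66 mg/L

370 L/s = 0.37 m³/s.
By mass balance at complete mixing, C = (0.37·7.83 + 0.8·0.27) / (0.37 + 0.8) = 3.113/1.17 = 2.661 mg/L.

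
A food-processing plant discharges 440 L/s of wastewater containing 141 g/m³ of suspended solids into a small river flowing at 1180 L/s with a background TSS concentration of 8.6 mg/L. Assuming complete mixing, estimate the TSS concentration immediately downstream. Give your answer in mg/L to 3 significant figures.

44.6 mg/L

440 L/s = 0.44 m³/s.
1180 L/s = 1.18 m³/s.
Flow-weighted mixing gives C = (0.44·141 + 1.18·8.6) / (0.44 + 1.18) = 72.19/1.62 = 44.56 mg/L.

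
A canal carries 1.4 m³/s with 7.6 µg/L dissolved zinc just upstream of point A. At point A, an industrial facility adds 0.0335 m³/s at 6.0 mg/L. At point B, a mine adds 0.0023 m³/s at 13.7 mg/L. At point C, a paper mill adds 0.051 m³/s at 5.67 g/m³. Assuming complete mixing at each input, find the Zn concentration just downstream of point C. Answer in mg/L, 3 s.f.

0.358 mg/L

7.6 µg/L = 0.0076 mg/L.
After input A: C = (1.4·0.0076 + 0.0335·6) / 1.433 = 0.1476 mg/L.
After input B: C = (1.433·0.1476 + 0.0023·13.7) / 1.436 = 0.1693 mg/L.
After input C: C = (1.436·0.1693 + 0.051·5.67) / 1.487 = 0.358 mg/L.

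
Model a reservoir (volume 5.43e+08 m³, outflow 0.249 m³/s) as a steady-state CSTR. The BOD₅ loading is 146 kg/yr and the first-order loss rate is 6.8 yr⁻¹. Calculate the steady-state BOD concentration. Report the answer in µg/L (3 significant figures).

0.0395 µg/L

Outflow Q = 0.249 m³/s × 3.156e+07 s/yr = 7.858e+06 m³/yr.
Steady-state CSTR mass balance: W = Q·C + k·V·C, so C = W/(Q + kV).
Q + kV = 7.858e+06 + 6.8·5.43e+08 = 3.7e+09 m³/yr.
C = 146/3.7e+09 = 3.946e-08 kg/m³ = 3.946e-05 mg/L = 0.03946 µg/L.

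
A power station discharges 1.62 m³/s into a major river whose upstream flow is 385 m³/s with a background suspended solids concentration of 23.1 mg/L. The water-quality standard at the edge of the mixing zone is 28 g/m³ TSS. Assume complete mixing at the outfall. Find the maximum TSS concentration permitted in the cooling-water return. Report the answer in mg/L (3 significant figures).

1190 mg/L

Mass balance: 28·386.6 = 1.62·Cₑ + 385·23.1.
Cₑ = (1.083e+04 − 8894) / 1.62 = 1193 mg/L.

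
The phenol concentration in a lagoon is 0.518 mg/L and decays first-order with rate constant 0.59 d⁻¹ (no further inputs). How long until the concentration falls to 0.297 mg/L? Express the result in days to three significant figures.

t = ln(C₀/C)/k = ln(0.518/0.297)/0.59 = 0.5562/0.59 = 0.9428 d.

0.943 d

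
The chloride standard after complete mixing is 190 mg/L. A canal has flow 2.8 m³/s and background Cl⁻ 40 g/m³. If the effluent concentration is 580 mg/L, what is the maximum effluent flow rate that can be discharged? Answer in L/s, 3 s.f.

1080 L/s

Mass balance at complete mixing: C_std·(Q_w + Q_r) = Q_w·C_e + Q_r·C_b.
Rearranging, Q_w = Q_r·(C_std − C_b)/(C_e − C_std) = 2.8·(190 − 40) / (580 − 190) = 1.077 m³/s.
= 1077 L/s.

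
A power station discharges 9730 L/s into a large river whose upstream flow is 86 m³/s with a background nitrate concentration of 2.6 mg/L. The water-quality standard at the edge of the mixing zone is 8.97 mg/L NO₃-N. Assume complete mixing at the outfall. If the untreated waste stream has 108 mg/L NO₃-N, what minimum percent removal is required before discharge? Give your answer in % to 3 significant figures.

9730 L/s = 9.73 m³/s.
Mass balance: 8.97·95.73 = 9.73·Cₑ + 86·2.6.
Cₑ = (858.7 − 223.6) / 9.73 = 65.27 mg/L.
Required removal = 1 − 65.27/108 = 39.56 %.

39.6 %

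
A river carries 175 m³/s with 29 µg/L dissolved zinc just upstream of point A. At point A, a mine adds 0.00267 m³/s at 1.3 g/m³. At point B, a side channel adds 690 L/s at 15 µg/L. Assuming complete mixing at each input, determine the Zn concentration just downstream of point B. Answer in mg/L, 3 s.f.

29 µg/L = 0.029 mg/L.
After input A: C = (175·0.029 + 0.00267·1.3) / 175 = 0.02902 mg/L.
690 L/s = 0.69 m³/s.
15 µg/L = 0.015 mg/L.
After input B: C = (175·0.02902 + 0.69·0.015) / 175.7 = 0.02896 mg/L.

0.0290 mg/L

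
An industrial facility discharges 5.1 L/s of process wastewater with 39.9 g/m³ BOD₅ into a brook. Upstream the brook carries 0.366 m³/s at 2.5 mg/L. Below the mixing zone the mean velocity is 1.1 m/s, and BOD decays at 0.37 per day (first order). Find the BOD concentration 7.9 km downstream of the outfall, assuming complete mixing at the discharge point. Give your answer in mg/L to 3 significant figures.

5.1 L/s = 0.0051 m³/s.
After complete mixing, C₀ = (0.0051·39.9 + 0.366·2.5) / 0.3711 = 3.014 mg/L.
Travel time t = 7900 m / 1.1 m/s = 7182 s = 0.08312 d.
C = 3.014·exp(−0.37·0.08312) = 3.014·0.9697 = 2.923 mg/L.

2.92 mg/L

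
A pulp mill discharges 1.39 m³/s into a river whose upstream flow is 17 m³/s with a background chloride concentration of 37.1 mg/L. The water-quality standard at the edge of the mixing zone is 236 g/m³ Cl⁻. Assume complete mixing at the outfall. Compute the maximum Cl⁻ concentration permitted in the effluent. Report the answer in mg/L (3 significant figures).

Mass balance: 236·18.39 = 1.39·Cₑ + 17·37.1.
Cₑ = (4340 − 630.7) / 1.39 = 2669 mg/L.

2670 mg/L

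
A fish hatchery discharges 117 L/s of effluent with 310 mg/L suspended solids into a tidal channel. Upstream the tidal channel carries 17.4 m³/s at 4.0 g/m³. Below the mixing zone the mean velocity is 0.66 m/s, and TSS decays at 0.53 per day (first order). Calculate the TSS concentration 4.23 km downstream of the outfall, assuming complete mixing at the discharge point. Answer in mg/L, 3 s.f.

117 L/s = 0.117 m³/s.
After complete mixing, C₀ = (0.117·310 + 17.4·4) / 17.52 = 6.044 mg/L.
Travel time t = 4230 m / 0.66 m/s = 6409 s = 0.07418 d.
C = 6.044·exp(−0.53·0.07418) = 6.044·0.9614 = 5.811 mg/L.

5.81 mg/L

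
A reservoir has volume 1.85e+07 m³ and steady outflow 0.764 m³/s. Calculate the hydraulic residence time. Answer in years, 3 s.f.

0.767 yr

Q = 0.764 m³/s × 3.156e+07 s/yr = 2.411e+07 m³/yr.
Hydraulic residence time τ = V/Q = 1.85e+07/2.411e+07 = 0.7673 yr.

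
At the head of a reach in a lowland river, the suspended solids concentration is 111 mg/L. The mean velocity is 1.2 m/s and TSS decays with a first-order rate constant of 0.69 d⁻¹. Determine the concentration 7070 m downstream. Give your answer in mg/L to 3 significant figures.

106 mg/L

Travel time t = 7070 m / 1.2 m/s = 7070/1.2 = 5892 s = 0.06819 d.
First-order decay: C = 111·exp(−0.69·0.06819) = 111·0.954 = 105.9 mg/L.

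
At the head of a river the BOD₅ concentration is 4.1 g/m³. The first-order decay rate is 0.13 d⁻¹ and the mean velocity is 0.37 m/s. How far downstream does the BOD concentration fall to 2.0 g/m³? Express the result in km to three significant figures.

177 km

From C = C₀·e^(−kt), t = ln(C₀/C)/k = ln(4.1/2.0)/0.13 = 0.7178/0.13 = 5.522 d.
Distance = v·t = 0.37 m/s × 4.771e+05 s = 1.765e+05 m = 176.5 km.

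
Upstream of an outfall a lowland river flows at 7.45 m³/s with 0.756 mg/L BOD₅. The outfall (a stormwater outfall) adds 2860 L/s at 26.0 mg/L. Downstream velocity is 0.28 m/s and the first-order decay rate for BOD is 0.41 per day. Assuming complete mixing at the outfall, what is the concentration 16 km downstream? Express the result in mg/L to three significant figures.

5.92 mg/L

2860 L/s = 2.86 m³/s.
After complete mixing, C₀ = (2.86·26 + 7.45·0.756) / 10.31 = 7.759 mg/L.
Travel time t = 1.6e+04 m / 0.28 m/s = 5.714e+04 s = 0.6614 d.
C = 7.759·exp(−0.41·0.6614) = 7.759·0.7625 = 5.916 mg/L.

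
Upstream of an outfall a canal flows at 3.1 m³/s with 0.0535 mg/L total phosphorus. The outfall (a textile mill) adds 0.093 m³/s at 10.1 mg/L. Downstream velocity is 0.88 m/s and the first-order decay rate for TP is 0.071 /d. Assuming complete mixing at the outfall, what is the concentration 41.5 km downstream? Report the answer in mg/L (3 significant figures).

0.333 mg/L

After complete mixing, C₀ = (0.093·10.1 + 3.1·0.0535) / 3.193 = 0.3461 mg/L.
Travel time t = 4.15e+04 m / 0.88 m/s = 4.716e+04 s = 0.5458 d.
C = 0.3461·exp(−0.071·0.5458) = 0.3461·0.962 = 0.333 mg/L.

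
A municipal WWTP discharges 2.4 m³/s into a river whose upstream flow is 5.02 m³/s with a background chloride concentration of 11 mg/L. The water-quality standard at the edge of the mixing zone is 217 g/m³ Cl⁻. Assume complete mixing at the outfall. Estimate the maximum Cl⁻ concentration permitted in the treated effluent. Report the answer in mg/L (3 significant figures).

Mass balance: 217·7.42 = 2.4·Cₑ + 5.02·11.
Cₑ = (1610 − 55.22) / 2.4 = 647.9 mg/L.

648 mg/L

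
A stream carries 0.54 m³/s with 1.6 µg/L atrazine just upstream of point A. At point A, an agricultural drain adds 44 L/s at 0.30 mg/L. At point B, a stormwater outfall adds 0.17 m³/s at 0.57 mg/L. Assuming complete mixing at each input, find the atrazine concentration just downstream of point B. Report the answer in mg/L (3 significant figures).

1.6 µg/L = 0.0016 mg/L.
44 L/s = 0.044 m³/s.
After input A: C = (0.54·0.0016 + 0.044·0.3) / 0.584 = 0.02408 mg/L.
After input B: C = (0.584·0.02408 + 0.17·0.57) / 0.754 = 0.1472 mg/L.

0.147 mg/L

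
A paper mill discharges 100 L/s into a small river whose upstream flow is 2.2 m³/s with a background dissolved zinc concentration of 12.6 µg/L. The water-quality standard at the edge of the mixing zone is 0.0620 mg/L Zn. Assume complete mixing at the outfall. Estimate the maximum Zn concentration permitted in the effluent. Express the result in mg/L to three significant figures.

1.15 mg/L

100 L/s = 0.1 m³/s.
12.6 µg/L = 0.0126 mg/L.
Mass balance: 0.062·2.3 = 0.1·Cₑ + 2.2·0.0126.
Cₑ = (0.1426 − 0.02772) / 0.1 = 1.149 mg/L.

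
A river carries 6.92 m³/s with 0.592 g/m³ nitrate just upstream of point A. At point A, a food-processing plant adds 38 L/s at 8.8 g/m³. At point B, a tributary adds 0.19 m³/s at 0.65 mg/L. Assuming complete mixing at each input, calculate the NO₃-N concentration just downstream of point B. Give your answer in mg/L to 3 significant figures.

38 L/s = 0.038 m³/s.
After input A: C = (6.92·0.592 + 0.038·8.8) / 6.958 = 0.6368 mg/L.
After input B: C = (6.958·0.6368 + 0.19·0.65) / 7.148 = 0.6372 mg/L.

0.637 mg/L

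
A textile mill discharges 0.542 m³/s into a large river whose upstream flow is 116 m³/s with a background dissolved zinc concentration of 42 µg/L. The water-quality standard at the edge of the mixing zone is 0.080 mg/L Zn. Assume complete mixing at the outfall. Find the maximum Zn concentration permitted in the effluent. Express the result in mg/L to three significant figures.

8.21 mg/L

42 µg/L = 0.042 mg/L.
Mass balance: 0.08·116.5 = 0.542·Cₑ + 116·0.042.
Cₑ = (9.323 − 4.872) / 0.542 = 8.213 mg/L.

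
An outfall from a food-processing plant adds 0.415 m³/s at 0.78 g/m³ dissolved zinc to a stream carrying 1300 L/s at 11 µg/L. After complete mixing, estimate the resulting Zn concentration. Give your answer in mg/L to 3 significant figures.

0.197 mg/L

1300 L/s = 1.3 m³/s.
11 µg/L = 0.011 mg/L.
Conservation of mass across the mixing zone: C = (0.415·0.78 + 1.3·0.011) / (0.415 + 1.3) = 0.338/1.715 = 0.1971 mg/L.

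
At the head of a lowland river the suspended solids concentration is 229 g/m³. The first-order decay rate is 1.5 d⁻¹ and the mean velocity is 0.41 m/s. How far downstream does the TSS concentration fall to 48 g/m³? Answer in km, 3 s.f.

From C = C₀·e^(−kt), t = ln(C₀/C)/k = ln(229/48)/1.5 = 1.563/1.5 = 1.042 d.
Distance = v·t = 0.41 m/s × 9e+04 s = 3.69e+04 m = 36.9 km.

36.9 km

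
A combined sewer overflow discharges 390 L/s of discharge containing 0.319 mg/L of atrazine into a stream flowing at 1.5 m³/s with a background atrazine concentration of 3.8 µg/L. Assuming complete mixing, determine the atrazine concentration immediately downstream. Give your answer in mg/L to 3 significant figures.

0.0688 mg/L

390 L/s = 0.39 m³/s.
3.8 µg/L = 0.0038 mg/L.
By mass balance at complete mixing, C = (0.39·0.319 + 1.5·0.0038) / (0.39 + 1.5) = 0.1301/1.89 = 0.06884 mg/L.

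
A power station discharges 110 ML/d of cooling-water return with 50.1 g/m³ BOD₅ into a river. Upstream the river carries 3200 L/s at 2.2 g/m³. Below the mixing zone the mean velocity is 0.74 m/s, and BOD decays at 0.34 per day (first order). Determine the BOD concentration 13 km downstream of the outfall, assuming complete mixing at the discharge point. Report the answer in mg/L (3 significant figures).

110 ML/d = 1.273 m³/s.
3200 L/s = 3.2 m³/s.
After complete mixing, C₀ = (1.273·50.1 + 3.2·2.2) / 4.473 = 15.83 mg/L.
Travel time t = 1.3e+04 m / 0.74 m/s = 1.757e+04 s = 0.2033 d.
C = 15.83·exp(−0.34·0.2033) = 15.83·0.9332 = 14.78 mg/L.

14.8 mg/L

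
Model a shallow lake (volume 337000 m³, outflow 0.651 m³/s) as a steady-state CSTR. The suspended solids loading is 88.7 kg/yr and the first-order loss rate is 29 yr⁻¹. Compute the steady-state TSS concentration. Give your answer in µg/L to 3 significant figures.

2.93 µg/L

Outflow Q = 0.651 m³/s × 3.156e+07 s/yr = 2.054e+07 m³/yr.
Steady-state CSTR mass balance: W = Q·C + k·V·C, so C = W/(Q + kV).
Q + kV = 2.054e+07 + 29·337000 = 3.032e+07 m³/yr.
C = 88.7/3.032e+07 = 2.926e-06 kg/m³ = 0.002926 mg/L = 2.926 µg/L.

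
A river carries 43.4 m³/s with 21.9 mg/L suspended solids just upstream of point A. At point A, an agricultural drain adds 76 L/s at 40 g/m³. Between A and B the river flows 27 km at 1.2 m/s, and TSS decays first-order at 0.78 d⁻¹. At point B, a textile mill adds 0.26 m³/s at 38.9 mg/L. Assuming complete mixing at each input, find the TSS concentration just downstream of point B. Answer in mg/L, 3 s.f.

76 L/s = 0.076 m³/s.
After input A: C = (43.4·21.9 + 0.076·40) / 43.48 = 21.93 mg/L.
Over the 27 km reach to input B (t = 2.25e+04 s = 0.2604 d), decay gives C = 21.93·exp(−0.78·0.2604) = 17.9 mg/L.
After input B: C = (43.48·17.9 + 0.26·38.9) / 43.74 = 18.02 mg/L.

18.0 mg/L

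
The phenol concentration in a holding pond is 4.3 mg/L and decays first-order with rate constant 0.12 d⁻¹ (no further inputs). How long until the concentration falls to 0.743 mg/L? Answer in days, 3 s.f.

t = ln(C₀/C)/k = ln(4.3/0.743)/0.12 = 1.756/0.12 = 14.63 d.

14.6 d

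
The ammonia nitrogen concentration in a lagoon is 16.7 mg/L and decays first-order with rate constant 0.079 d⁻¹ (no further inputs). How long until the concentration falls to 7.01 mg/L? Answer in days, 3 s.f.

t = ln(C₀/C)/k = ln(16.7/7.01)/0.079 = 0.8681/0.079 = 10.99 d.

11.0 d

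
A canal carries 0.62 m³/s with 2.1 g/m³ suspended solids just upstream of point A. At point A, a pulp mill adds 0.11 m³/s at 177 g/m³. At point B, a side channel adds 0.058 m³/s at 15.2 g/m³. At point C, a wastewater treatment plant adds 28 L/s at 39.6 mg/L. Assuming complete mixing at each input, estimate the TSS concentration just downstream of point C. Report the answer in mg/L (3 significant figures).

After input A: C = (0.62·2.1 + 0.11·177) / 0.73 = 28.45 mg/L.
After input B: C = (0.73·28.45 + 0.058·15.2) / 0.788 = 27.48 mg/L.
28 L/s = 0.028 m³/s.
After input C: C = (0.788·27.48 + 0.028·39.6) / 0.816 = 27.9 mg/L.

27.9 mg/L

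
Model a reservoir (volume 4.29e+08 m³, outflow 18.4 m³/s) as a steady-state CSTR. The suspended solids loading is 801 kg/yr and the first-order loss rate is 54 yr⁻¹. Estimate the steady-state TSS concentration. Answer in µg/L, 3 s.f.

Outflow Q = 18.4 m³/s × 3.156e+07 s/yr = 5.807e+08 m³/yr.
Steady-state CSTR mass balance: W = Q·C + k·V·C, so C = W/(Q + kV).
Q + kV = 5.807e+08 + 54·4.29e+08 = 2.375e+10 m³/yr.
C = 801/2.375e+10 = 3.373e-08 kg/m³ = 3.373e-05 mg/L = 0.03373 µg/L.

0.0337 µg/L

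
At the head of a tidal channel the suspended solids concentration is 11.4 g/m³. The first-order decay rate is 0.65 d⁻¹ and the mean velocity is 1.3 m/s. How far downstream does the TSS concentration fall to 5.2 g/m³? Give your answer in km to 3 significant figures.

From C = C₀·e^(−kt), t = ln(C₀/C)/k = ln(11.4/5.2)/0.65 = 0.785/0.65 = 1.208 d.
Distance = v·t = 1.3 m/s × 1.043e+05 s = 1.356e+05 m = 135.6 km.

136 km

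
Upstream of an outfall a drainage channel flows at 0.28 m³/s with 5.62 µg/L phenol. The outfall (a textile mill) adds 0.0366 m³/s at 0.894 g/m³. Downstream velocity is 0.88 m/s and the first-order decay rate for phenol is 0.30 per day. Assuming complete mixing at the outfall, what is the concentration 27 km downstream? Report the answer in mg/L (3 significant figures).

5.62 µg/L = 0.00562 mg/L.
After complete mixing, C₀ = (0.0366·0.894 + 0.28·0.00562) / 0.3166 = 0.1083 mg/L.
Travel time t = 2.7e+04 m / 0.88 m/s = 3.068e+04 s = 0.3551 d.
C = 0.1083·exp(−0.30·0.3551) = 0.1083·0.8989 = 0.09737 mg/L.

0.0974 mg/L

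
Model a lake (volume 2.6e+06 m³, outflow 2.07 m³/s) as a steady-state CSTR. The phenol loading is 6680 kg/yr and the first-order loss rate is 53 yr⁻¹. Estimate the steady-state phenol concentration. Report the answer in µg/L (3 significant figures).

Outflow Q = 2.07 m³/s × 3.156e+07 s/yr = 6.532e+07 m³/yr.
Steady-state CSTR mass balance: W = Q·C + k·V·C, so C = W/(Q + kV).
Q + kV = 6.532e+07 + 53·2.6e+06 = 2.031e+08 m³/yr.
C = 6680/2.031e+08 = 3.289e-05 kg/m³ = 0.03289 mg/L = 32.89 µg/L.

32.9 µg/L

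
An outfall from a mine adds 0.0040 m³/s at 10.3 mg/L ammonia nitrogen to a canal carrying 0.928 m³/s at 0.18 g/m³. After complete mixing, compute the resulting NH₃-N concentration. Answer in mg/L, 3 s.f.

0.223 mg/L

By mass balance at complete mixing, C = (0.004·10.3 + 0.928·0.18) / (0.004 + 0.928) = 0.2082/0.932 = 0.2234 mg/L.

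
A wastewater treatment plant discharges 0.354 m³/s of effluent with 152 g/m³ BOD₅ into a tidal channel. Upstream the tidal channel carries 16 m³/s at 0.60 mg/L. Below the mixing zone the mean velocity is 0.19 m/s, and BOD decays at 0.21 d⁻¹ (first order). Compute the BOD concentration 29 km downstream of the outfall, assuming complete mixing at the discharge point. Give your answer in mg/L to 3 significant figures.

2.68 mg/L

After complete mixing, C₀ = (0.354·152 + 16·0.6) / 16.35 = 3.877 mg/L.
Travel time t = 2.9e+04 m / 0.19 m/s = 1.526e+05 s = 1.767 d.
C = 3.877·exp(−0.21·1.767) = 3.877·0.6901 = 2.676 mg/L.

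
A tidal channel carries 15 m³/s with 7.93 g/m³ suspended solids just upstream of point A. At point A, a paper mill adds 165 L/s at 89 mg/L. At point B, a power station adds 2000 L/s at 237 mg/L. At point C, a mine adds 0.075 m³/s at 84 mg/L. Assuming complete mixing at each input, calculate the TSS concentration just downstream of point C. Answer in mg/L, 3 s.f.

35.6 mg/L

165 L/s = 0.165 m³/s.
After input A: C = (15·7.93 + 0.165·89) / 15.16 = 8.812 mg/L.
2000 L/s = 2 m³/s.
After input B: C = (15.16·8.812 + 2·237) / 17.16 = 35.4 mg/L.
After input C: C = (17.16·35.4 + 0.075·84) / 17.24 = 35.61 mg/L.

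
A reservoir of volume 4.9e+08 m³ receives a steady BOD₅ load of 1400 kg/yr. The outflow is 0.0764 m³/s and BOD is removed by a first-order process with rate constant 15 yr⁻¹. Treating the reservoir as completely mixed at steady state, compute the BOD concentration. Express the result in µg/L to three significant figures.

0.190 µg/L

Outflow Q = 0.0764 m³/s × 3.156e+07 s/yr = 2.411e+06 m³/yr.
Steady-state CSTR mass balance: W = Q·C + k·V·C, so C = W/(Q + kV).
Q + kV = 2.411e+06 + 15·4.9e+08 = 7.352e+09 m³/yr.
C = 1400/7.352e+09 = 1.904e-07 kg/m³ = 0.0001904 mg/L = 0.1904 µg/L.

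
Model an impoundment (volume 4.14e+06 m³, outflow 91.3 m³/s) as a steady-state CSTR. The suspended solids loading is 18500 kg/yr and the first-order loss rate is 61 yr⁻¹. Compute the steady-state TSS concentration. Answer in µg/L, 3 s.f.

Outflow Q = 91.3 m³/s × 3.156e+07 s/yr = 2.881e+09 m³/yr.
Steady-state CSTR mass balance: W = Q·C + k·V·C, so C = W/(Q + kV).
Q + kV = 2.881e+09 + 61·4.14e+06 = 3.134e+09 m³/yr.
C = 18500/3.134e+09 = 5.903e-06 kg/m³ = 0.005903 mg/L = 5.903 µg/L.

5.90 µg/L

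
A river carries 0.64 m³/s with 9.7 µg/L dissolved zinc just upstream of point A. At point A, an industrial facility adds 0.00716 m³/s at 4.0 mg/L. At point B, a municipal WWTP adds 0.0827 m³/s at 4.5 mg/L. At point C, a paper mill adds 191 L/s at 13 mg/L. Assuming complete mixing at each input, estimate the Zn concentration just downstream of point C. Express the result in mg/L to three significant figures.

9.7 µg/L = 0.0097 mg/L.
After input A: C = (0.64·0.0097 + 0.00716·4) / 0.6472 = 0.05385 mg/L.
After input B: C = (0.6472·0.05385 + 0.0827·4.5) / 0.7299 = 0.5576 mg/L.
191 L/s = 0.191 m³/s.
After input C: C = (0.7299·0.5576 + 0.191·13) / 0.9209 = 3.138 mg/L.

3.14 mg/L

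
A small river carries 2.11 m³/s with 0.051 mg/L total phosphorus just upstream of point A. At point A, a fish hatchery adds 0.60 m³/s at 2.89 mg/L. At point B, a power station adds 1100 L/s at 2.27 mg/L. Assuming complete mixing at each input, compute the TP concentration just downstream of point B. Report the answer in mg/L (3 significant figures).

After input A: C = (2.11·0.051 + 0.6·2.89) / 2.71 = 0.6796 mg/L.
1100 L/s = 1.1 m³/s.
After input B: C = (2.71·0.6796 + 1.1·2.27) / 3.81 = 1.139 mg/L.

1.14 mg/L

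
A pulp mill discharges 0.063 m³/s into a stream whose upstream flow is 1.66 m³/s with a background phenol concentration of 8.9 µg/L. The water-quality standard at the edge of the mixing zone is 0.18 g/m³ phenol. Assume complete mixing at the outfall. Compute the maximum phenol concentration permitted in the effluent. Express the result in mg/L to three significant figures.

8.9 µg/L = 0.0089 mg/L.
Mass balance: 0.18·1.723 = 0.063·Cₑ + 1.66·0.0089.
Cₑ = (0.3101 − 0.01477) / 0.063 = 4.688 mg/L.

4.69 mg/L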